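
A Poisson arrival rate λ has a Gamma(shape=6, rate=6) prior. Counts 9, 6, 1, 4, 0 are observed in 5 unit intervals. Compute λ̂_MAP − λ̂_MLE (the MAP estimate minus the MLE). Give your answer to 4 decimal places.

MAP − MLE = -1.7273

Σxᵢ = 20. Posterior is Gamma(26, 11); MAP = (26−1)/11 = 25/11 ≈ 2.27273.
MLE = x̄ = 20/5 ≈ 4.00000.
Difference = 25/11 − 20/5 = -19/11 ≈ -1.7273.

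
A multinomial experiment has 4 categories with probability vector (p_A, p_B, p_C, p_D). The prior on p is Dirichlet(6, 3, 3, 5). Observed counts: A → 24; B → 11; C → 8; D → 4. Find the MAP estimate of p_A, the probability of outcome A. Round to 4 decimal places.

MAP estimate of p_A = 0.4833

The posterior is Dirichlet(αᵢ + nᵢ) = Dirichlet(30, 14, 11, 9).
For a Dirichlet(a₁,…,a_K) with all aᵢ > 1, the mode has j-th component (aⱼ − 1)/(Σaᵢ − K).
Here Σaᵢ = 64 and K = 4, so p_A = (30 − 1)/(64 − 4) = 29/60 ≈ 0.4833.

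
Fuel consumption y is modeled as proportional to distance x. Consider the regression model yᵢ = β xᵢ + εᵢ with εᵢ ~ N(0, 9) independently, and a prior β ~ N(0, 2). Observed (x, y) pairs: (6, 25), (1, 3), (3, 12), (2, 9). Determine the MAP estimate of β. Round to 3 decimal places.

β̂_MAP = 3.798

log p(β | y) = −Σ(yᵢ − βxᵢ)²/(2·9) − β²/(2·2) + const.
Setting the derivative to zero: Σxᵢ(yᵢ − βxᵢ)/9 − β/2 = 0, so β = Σxᵢyᵢ / (Σxᵢ² + σ²/τ²).
Σxᵢyᵢ = 6·25 + 1·3 + 3·12 + 2·9 = 207; Σxᵢ² = 50; σ²/τ² = 4.5.
β̂_MAP = 207 / (50 + 4.5) = 207/54.5 ≈ 3.798.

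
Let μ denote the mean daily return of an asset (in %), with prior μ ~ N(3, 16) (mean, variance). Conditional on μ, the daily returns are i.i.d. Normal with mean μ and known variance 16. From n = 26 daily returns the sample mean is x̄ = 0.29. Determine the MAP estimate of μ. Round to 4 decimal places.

μ̂_MAP = 0.3904

n = 26, x̄ = 0.29.
For a Normal prior and Normal likelihood with known variance, the posterior is Normal; its mode equals its mean, the precision-weighted average.
Prior precision 1/σ₀² = 1/16 = 0.0625; data precision n/σ² = 26/16 = 1.625.
μ̂ = (0.0625·3 + 1.625·0.29) / (0.0625 + 1.625) = 0.65875/1.6875 = 527/1350 ≈ 0.3904.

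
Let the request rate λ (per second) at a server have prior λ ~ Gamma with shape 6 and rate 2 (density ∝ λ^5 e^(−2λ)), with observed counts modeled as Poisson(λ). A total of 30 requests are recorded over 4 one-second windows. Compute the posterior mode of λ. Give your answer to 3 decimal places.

λ̂_MAP = 5.833

Σxᵢ = 30, n = 4.
Posterior ∝ λ^5e^(−2λ) · λ^30e^(−4λ) = λ^35e^(−6λ), i.e. Gamma(shape=36, rate=6).
The mode of a Gamma(a, b) with a ≥ 1 (shape–rate) is (a−1)/b = 35/6 ≈ 5.833.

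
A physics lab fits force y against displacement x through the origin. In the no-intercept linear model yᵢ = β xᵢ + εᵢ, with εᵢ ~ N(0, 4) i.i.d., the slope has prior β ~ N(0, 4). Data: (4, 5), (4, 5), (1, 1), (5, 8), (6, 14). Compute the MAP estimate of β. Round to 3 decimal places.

β̂_MAP = 1.737

log p(β | y) = −Σ(yᵢ − βxᵢ)²/(2·4) − β²/(2·4) + const.
Setting the derivative to zero: Σxᵢ(yᵢ − βxᵢ)/4 − β/4 = 0, so β = Σxᵢyᵢ / (Σxᵢ² + σ²/τ²).
Σxᵢyᵢ = 4·5 + 4·5 + 1·1 + 5·8 + 6·14 = 165; Σxᵢ² = 94; σ²/τ² = 1.
β̂_MAP = 165 / (94 + 1) = 165/95 ≈ 1.737.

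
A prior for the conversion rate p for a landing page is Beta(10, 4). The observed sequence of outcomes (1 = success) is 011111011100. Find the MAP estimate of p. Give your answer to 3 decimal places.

Prior: Beta(10, 4).
Data: 8 successes in 12 trials (from the sequence). The binomial likelihood contributes p^8(1−p)^4, so the posterior is Beta(10+8, 4+4) = Beta(18, 8).
For Beta(a, b) with a, b > 1 the mode is (a−1)/(a+b−2) = 17/24 ≈ 0.708.

p̂_MAP = 0.708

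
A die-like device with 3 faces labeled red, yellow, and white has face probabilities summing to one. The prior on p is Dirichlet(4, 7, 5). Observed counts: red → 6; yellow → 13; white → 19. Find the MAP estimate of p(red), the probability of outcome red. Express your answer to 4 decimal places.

MAP estimate of p(red) = 0.1765

The posterior is Dirichlet(αᵢ + nᵢ) = Dirichlet(10, 20, 24).
For a Dirichlet(a₁,…,a_K) with all aᵢ > 1, the mode has j-th component (aⱼ − 1)/(Σaᵢ − K).
Here Σaᵢ = 54 and K = 3, so p(red) = (10 − 1)/(54 − 3) = 9/51 ≈ 0.1765.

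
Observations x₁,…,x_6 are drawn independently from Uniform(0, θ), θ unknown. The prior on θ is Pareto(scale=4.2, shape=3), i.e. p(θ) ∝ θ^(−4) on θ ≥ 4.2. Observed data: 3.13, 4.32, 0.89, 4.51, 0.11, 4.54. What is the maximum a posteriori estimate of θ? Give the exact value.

θ̂_MAP = 4.54

The Uniform(0, θ) likelihood is θ^(−n) for θ ≥ max(xᵢ), zero otherwise. Here max(xᵢ) = 4.54.
Posterior ∝ θ^(−4) · θ^(−6) = θ^(−10) on θ ≥ max(4.2, 4.54) = 4.54.
This density is strictly decreasing in θ, so the posterior mode lies at the lower boundary of the support.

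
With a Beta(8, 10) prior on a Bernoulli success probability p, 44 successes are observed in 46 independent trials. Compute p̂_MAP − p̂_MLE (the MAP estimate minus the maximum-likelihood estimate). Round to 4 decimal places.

Posterior is Beta(52, 12); MAP = (52−1)/(64−2) = 51/62 ≈ 0.82258.
MLE ignores the prior: p̂_MLE = k/n = 44/46 ≈ 0.95652.
Difference = 51/62 − 44/46 = -191/1426 ≈ -0.1339.

MAP − MLE = -0.1339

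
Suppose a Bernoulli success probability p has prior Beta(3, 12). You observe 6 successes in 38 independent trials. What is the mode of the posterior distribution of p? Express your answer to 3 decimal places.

Prior: Beta(3, 12).
Data: 6 successes in 38 trials. The binomial likelihood contributes p^6(1−p)^32, so the posterior is Beta(3+6, 12+32) = Beta(9, 44).
For Beta(a, b) with a, b > 1 the mode is (a−1)/(a+b−2) = 8/51 ≈ 0.157.

p̂_MAP = 0.157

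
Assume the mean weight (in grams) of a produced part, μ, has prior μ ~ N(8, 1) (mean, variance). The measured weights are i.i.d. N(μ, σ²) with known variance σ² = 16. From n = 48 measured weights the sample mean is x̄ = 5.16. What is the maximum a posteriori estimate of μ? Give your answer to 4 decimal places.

n = 48, x̄ = 5.16.
For a Normal prior and Normal likelihood with known variance, the posterior is Normal; its mode equals its mean, the precision-weighted average.
Prior precision 1/σ₀² = 1/1 = 1; data precision n/σ² = 48/16 = 3.
μ̂ = (1·8 + 3·5.16) / (1 + 3) = 23.48/4 = 5.8700.

μ̂_MAP = 5.8700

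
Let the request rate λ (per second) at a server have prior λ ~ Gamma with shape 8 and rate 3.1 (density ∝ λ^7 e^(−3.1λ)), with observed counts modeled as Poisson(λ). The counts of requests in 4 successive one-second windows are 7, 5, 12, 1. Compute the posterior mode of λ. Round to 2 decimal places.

Σxᵢ = 7+5+12+1 = 25, with n = 4.
Posterior ∝ λ^7e^(−3.1λ) · λ^25e^(−4λ) = λ^32e^(−7.1λ), i.e. Gamma(shape=33, rate=7.1).
The mode of a Gamma(a, b) with a ≥ 1 (shape–rate) is (a−1)/b = 32/7.1 ≈ 4.51.

λ̂_MAP = 4.51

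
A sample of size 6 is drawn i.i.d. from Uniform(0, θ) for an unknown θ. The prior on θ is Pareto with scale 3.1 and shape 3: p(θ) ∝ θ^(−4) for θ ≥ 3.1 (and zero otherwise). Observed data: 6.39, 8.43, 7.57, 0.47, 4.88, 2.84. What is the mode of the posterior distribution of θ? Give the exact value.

The Uniform(0, θ) likelihood is θ^(−n) for θ ≥ max(xᵢ), zero otherwise. Here max(xᵢ) = 8.43.
Posterior ∝ θ^(−4) · θ^(−6) = θ^(−10) on θ ≥ max(3.1, 8.43) = 8.43.
This density is strictly decreasing in θ, so the posterior mode lies at the lower boundary of the support.

θ̂_MAP = 8.43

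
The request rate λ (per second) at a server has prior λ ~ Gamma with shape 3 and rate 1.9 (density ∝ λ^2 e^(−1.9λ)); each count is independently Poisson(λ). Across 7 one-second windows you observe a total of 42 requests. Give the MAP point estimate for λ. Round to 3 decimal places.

Σxᵢ = 42, n = 7.
Posterior ∝ λ^2e^(−1.9λ) · λ^42e^(−7λ) = λ^44e^(−8.9λ), i.e. Gamma(shape=45, rate=8.9).
The mode of a Gamma(a, b) with a ≥ 1 (shape–rate) is (a−1)/b = 44/8.9 ≈ 4.944.

λ̂_MAP = 4.944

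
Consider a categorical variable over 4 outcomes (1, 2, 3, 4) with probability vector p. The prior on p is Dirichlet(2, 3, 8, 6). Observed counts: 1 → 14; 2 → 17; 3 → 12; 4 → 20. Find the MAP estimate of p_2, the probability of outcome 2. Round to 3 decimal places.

The posterior is Dirichlet(αᵢ + nᵢ) = Dirichlet(16, 20, 20, 26).
For a Dirichlet(a₁,…,a_K) with all aᵢ > 1, the mode has j-th component (aⱼ − 1)/(Σaᵢ − K).
Here Σaᵢ = 82 and K = 4, so p_2 = (20 − 1)/(82 − 4) = 19/78 ≈ 0.244.

MAP estimate: 0.244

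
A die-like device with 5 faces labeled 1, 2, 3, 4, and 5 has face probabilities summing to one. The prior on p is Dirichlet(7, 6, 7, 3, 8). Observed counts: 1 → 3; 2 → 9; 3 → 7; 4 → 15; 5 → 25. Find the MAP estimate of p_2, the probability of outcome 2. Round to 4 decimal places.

MAP estimate: 0.1647

The posterior is Dirichlet(αᵢ + nᵢ) = Dirichlet(10, 15, 14, 18, 33).
For a Dirichlet(a₁,…,a_K) with all aᵢ > 1, the mode has j-th component (aⱼ − 1)/(Σaᵢ − K).
Here Σaᵢ = 90 and K = 5, so p_2 = (15 − 1)/(90 − 5) = 14/85 ≈ 0.1647.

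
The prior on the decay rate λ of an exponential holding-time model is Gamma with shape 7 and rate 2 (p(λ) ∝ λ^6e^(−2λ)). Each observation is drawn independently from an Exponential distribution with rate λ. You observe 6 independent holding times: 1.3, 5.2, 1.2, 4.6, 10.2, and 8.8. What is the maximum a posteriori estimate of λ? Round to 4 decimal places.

λ̂_MAP = 0.3604

The Exponential(rate=λ) likelihood is ∝ λ^n e^(−λΣtᵢ). Here n = 6 and Σtᵢ = 1.3 + 5.2 + 1.2 + 4.6 + 10.2 + 8.8 = 31.3.
Posterior ∝ λ^6e^(−2λ) · λ^6e^(−31.3λ) = λ^12e^(−33.3λ), i.e. Gamma(13, 33.3).
Mode = (a−1)/b = 12/33.3 ≈ 0.3604.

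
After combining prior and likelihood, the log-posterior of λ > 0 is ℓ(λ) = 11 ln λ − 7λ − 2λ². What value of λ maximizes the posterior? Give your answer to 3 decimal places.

ℓ'(λ) = 11/λ − 7 − 4λ. Setting this to zero and multiplying by λ: 4λ² + 7λ − 11 = 0.
λ = (−7 + √(7² + 4·4·11)) / (2·4) = (−7 + √225) / 8 = (−7 + 15)/8 = 1.
ℓ''(λ) = −11/λ² − 4 < 0, confirming a maximum.

λ̂_MAP = 1.000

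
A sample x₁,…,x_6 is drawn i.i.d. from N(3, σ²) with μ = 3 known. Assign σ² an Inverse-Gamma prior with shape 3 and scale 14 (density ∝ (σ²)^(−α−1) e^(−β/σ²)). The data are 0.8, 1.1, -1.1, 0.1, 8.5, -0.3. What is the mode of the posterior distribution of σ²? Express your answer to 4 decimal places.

σ̂²_MAP = 7.3436

Sum of squared deviations about the known mean: SS = (0.8−3)² + (1.1−3)² + (-1.1−3)² + (0.1−3)² + (8.5−3)² + (-0.3−3)² = 74.81.
The Normal likelihood contributes (σ²)^(−n/2) exp(−SS/(2σ²)), so the posterior is Inverse-Gamma(α + n/2, β + SS/2) = Inverse-Gamma(6, 51.405).
The mode of Inverse-Gamma(a, b) is b/(a+1) = 51.405/7 ≈ 7.3436.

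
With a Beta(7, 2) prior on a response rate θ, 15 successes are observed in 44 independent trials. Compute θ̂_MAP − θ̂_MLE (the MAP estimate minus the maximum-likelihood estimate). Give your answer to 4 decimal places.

MAP − MLE = 0.0709

Posterior is Beta(22, 31); MAP = (22−1)/(53−2) = 21/51 ≈ 0.41176.
MLE ignores the prior: θ̂_MLE = k/n = 15/44 ≈ 0.34091.
Difference = 21/51 − 15/44 = 53/748 ≈ 0.0709.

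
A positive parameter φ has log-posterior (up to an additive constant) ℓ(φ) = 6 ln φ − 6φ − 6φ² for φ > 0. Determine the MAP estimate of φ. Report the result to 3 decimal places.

φ̂_MAP = 0.500

ℓ'(φ) = 6/φ − 6 − 12φ. Setting this to zero and multiplying by φ: 12φ² + 6φ − 6 = 0.
φ = (−6 + √(6² + 4·12·6)) / (2·12) = (−6 + √324) / 24 = (−6 + 18)/24 = 1/2.
ℓ''(φ) = −6/φ² − 12 < 0, confirming a maximum.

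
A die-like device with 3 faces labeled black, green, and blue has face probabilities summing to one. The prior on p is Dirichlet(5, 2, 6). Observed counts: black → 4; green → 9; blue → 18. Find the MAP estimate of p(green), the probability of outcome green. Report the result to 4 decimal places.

MAP estimate of p(green) = 0.2439

The posterior is Dirichlet(αᵢ + nᵢ) = Dirichlet(9, 11, 24).
For a Dirichlet(a₁,…,a_K) with all aᵢ > 1, the mode has j-th component (aⱼ − 1)/(Σaᵢ − K).
Here Σaᵢ = 44 and K = 3, so p(green) = (11 − 1)/(44 − 3) = 10/41 ≈ 0.2439.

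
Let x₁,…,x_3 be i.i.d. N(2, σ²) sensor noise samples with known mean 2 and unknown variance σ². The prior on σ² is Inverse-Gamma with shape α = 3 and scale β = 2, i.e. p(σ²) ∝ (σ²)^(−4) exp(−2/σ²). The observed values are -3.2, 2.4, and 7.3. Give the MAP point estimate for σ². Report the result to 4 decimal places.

Sum of squared deviations about the known mean: SS = (-3.2−2)² + (2.4−2)² + (7.3−2)² = 55.29.
The Normal likelihood contributes (σ²)^(−n/2) exp(−SS/(2σ²)), so the posterior is Inverse-Gamma(α + n/2, β + SS/2) = Inverse-Gamma(4.5, 29.645).
The mode of Inverse-Gamma(a, b) is b/(a+1) = 29.645/5.5 ≈ 5.3900.

σ̂²_MAP = 5.3900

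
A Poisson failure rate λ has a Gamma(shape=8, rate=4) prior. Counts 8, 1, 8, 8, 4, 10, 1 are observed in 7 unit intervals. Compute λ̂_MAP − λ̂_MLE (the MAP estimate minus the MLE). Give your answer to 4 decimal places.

MAP − MLE = -1.4416

Σxᵢ = 40. Posterior is Gamma(48, 11); MAP = (48−1)/11 = 47/11 ≈ 4.27273.
MLE = x̄ = 40/7 ≈ 5.71429.
Difference = 47/11 − 40/7 = -111/77 ≈ -1.4416.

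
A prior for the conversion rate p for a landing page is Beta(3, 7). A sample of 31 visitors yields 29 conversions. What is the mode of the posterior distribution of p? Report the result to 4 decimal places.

p̂_MAP = 0.7949

Prior: Beta(3, 7).
Data: 29 successes in 31 trials. The binomial likelihood contributes p^29(1−p)^2, so the posterior is Beta(3+29, 7+2) = Beta(32, 9).
For Beta(a, b) with a, b > 1 the mode is (a−1)/(a+b−2) = 31/39 ≈ 0.7949.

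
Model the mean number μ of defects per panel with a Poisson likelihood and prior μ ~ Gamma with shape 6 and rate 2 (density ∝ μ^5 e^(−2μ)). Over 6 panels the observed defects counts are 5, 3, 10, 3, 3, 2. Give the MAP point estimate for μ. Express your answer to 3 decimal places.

μ̂_MAP = 3.875

Σxᵢ = 5+3+10+3+3+2 = 26, with n = 6.
Posterior ∝ μ^5e^(−2μ) · μ^26e^(−6μ) = μ^31e^(−8μ), i.e. Gamma(shape=32, rate=8).
The mode of a Gamma(a, b) with a ≥ 1 (shape–rate) is (a−1)/b = 31/8 ≈ 3.875.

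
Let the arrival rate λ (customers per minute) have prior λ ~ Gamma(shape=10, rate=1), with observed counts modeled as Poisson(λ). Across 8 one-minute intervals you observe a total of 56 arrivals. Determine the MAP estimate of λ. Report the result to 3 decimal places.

λ̂_MAP = 7.222

Σxᵢ = 56, n = 8.
Posterior ∝ λ^9e^(−1λ) · λ^56e^(−8λ) = λ^65e^(−9λ), i.e. Gamma(shape=66, rate=9).
The mode of a Gamma(a, b) with a ≥ 1 (shape–rate) is (a−1)/b = 65/9 ≈ 7.222.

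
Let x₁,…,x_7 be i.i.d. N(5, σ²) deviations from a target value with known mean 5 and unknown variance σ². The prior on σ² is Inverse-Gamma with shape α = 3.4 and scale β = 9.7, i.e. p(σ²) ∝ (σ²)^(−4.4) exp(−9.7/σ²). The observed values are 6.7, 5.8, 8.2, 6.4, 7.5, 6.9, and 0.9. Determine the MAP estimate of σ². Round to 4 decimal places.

σ̂²_MAP = 3.9114

Sum of squared deviations about the known mean: SS = (6.7−5)² + (5.8−5)² + (8.2−5)² + (6.4−5)² + (7.5−5)² + (6.9−5)² + (0.9−5)² = 42.4.
The Normal likelihood contributes (σ²)^(−n/2) exp(−SS/(2σ²)), so the posterior is Inverse-Gamma(α + n/2, β + SS/2) = Inverse-Gamma(6.9, 30.9).
The mode of Inverse-Gamma(a, b) is b/(a+1) = 30.9/7.9 ≈ 3.9114.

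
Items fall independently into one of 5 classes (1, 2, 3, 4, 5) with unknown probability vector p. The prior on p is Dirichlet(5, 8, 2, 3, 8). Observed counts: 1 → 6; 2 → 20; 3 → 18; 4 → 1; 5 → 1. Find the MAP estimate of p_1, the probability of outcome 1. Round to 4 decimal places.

The posterior is Dirichlet(αᵢ + nᵢ) = Dirichlet(11, 28, 20, 4, 9).
For a Dirichlet(a₁,…,a_K) with all aᵢ > 1, the mode has j-th component (aⱼ − 1)/(Σaᵢ − K).
Here Σaᵢ = 72 and K = 5, so p_1 = (11 − 1)/(72 − 5) = 10/67 ≈ 0.1493.

MAP estimate: 0.1493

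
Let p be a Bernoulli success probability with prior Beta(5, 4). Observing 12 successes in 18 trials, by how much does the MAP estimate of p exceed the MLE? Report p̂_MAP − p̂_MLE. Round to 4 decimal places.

Posterior is Beta(17, 10); MAP = (17−1)/(27−2) = 16/25 ≈ 0.64000.
MLE ignores the prior: p̂_MLE = k/n = 12/18 ≈ 0.66667.
Difference = 16/25 − 12/18 = -2/75 ≈ -0.0267.

MAP − MLE = -0.0267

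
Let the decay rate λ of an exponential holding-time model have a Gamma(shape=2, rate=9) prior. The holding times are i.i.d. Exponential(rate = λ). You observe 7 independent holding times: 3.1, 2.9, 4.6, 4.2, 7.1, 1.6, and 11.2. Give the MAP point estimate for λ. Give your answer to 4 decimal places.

λ̂_MAP = 0.1831

The Exponential(rate=λ) likelihood is ∝ λ^n e^(−λΣtᵢ). Here n = 7 and Σtᵢ = 3.1 + 2.9 + 4.6 + 4.2 + 7.1 + 1.6 + 11.2 = 34.7.
Posterior ∝ λe^(−9λ) · λ^7e^(−34.7λ) = λ^8e^(−43.7λ), i.e. Gamma(9, 43.7).
Mode = (a−1)/b = 8/43.7 ≈ 0.1831.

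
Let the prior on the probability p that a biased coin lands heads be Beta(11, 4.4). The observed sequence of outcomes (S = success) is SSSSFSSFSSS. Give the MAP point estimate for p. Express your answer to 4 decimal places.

Prior: Beta(11, 4.4).
Data: 9 successes in 11 trials (from the sequence). The binomial likelihood contributes p^9(1−p)^2, so the posterior is Beta(11+9, 4.4+2) = Beta(20, 6.4).
For Beta(a, b) with a, b > 1 the mode is (a−1)/(a+b−2) = 19/24.4 ≈ 0.7787.

p̂_MAP = 0.7787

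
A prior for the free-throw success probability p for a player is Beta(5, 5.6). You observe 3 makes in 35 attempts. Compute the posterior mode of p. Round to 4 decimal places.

Prior: Beta(5, 5.6).
Data: 3 successes in 35 trials. The binomial likelihood contributes p^3(1−p)^32, so the posterior is Beta(5+3, 5.6+32) = Beta(8, 37.6).
For Beta(a, b) with a, b > 1 the mode is (a−1)/(a+b−2) = 7/43.6 ≈ 0.1606.

p̂_MAP = 0.1606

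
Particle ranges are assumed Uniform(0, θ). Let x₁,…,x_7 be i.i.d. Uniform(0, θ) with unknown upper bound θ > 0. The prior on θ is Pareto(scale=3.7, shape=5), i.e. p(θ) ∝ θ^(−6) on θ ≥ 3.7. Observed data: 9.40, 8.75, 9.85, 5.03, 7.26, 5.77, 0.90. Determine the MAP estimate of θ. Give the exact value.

The Uniform(0, θ) likelihood is θ^(−n) for θ ≥ max(xᵢ), zero otherwise. Here max(xᵢ) = 9.85.
Posterior ∝ θ^(−6) · θ^(−7) = θ^(−13) on θ ≥ max(3.7, 9.85) = 9.85.
This density is strictly decreasing in θ, so the posterior mode lies at the lower boundary of the support.

θ̂_MAP = 9.85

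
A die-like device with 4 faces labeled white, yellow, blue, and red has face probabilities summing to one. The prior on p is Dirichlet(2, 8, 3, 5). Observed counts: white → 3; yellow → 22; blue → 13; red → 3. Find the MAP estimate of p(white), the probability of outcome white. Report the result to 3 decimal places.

MAP estimate of p(white) = 0.073

The posterior is Dirichlet(αᵢ + nᵢ) = Dirichlet(5, 30, 16, 8).
For a Dirichlet(a₁,…,a_K) with all aᵢ > 1, the mode has j-th component (aⱼ − 1)/(Σaᵢ − K).
Here Σaᵢ = 59 and K = 4, so p(white) = (5 − 1)/(59 − 4) = 4/55 ≈ 0.073.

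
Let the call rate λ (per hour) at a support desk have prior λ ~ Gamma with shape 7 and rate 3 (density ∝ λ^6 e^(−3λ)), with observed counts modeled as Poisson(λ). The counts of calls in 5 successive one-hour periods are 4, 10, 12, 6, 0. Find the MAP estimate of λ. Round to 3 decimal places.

Σxᵢ = 4+10+12+6+0 = 32, with n = 5.
Posterior ∝ λ^6e^(−3λ) · λ^32e^(−5λ) = λ^38e^(−8λ), i.e. Gamma(shape=39, rate=8).
The mode of a Gamma(a, b) with a ≥ 1 (shape–rate) is (a−1)/b = 38/8 ≈ 4.750.

λ̂_MAP = 4.750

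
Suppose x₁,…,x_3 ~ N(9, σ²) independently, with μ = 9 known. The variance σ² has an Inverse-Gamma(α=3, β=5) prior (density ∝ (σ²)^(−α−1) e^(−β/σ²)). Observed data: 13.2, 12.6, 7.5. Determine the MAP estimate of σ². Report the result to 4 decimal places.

Sum of squared deviations about the known mean: SS = (13.2−9)² + (12.6−9)² + (7.5−9)² = 32.85.
The Normal likelihood contributes (σ²)^(−n/2) exp(−SS/(2σ²)), so the posterior is Inverse-Gamma(α + n/2, β + SS/2) = Inverse-Gamma(4.5, 21.425).
The mode of Inverse-Gamma(a, b) is b/(a+1) = 21.425/5.5 ≈ 3.8955.

σ̂²_MAP = 3.8955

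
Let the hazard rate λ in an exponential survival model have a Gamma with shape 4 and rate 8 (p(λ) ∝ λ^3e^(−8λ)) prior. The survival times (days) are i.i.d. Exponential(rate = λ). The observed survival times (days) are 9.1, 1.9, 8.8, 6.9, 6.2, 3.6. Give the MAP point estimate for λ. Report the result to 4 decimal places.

λ̂_MAP = 0.2022

The Exponential(rate=λ) likelihood is ∝ λ^n e^(−λΣtᵢ). Here n = 6 and Σtᵢ = 9.1 + 1.9 + 8.8 + 6.9 + 6.2 + 3.6 = 36.5.
Posterior ∝ λ^3e^(−8λ) · λ^6e^(−36.5λ) = λ^9e^(−44.5λ), i.e. Gamma(10, 44.5).
Mode = (a−1)/b = 9/44.5 ≈ 0.2022.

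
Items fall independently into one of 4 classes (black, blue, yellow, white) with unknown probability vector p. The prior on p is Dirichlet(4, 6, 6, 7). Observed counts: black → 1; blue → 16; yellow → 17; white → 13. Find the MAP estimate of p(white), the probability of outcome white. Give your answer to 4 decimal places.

The posterior is Dirichlet(αᵢ + nᵢ) = Dirichlet(5, 22, 23, 20).
For a Dirichlet(a₁,…,a_K) with all aᵢ > 1, the mode has j-th component (aⱼ − 1)/(Σaᵢ − K).
Here Σaᵢ = 70 and K = 4, so p(white) = (20 − 1)/(70 − 4) = 19/66 ≈ 0.2879.

MAP estimate of p(white) = 0.2879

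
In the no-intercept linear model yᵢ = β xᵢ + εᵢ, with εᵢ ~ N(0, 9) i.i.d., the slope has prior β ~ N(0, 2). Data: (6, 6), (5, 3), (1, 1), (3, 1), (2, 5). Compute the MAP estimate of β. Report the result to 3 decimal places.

log p(β | y) = −Σ(yᵢ − βxᵢ)²/(2·9) − β²/(2·2) + const.
Setting the derivative to zero: Σxᵢ(yᵢ − βxᵢ)/9 − β/2 = 0, so β = Σxᵢyᵢ / (Σxᵢ² + σ²/τ²).
Σxᵢyᵢ = 6·6 + 5·3 + 1·1 + 3·1 + 2·5 = 65; Σxᵢ² = 75; σ²/τ² = 4.5.
β̂_MAP = 65 / (75 + 4.5) = 65/79.5 ≈ 0.818.

β̂_MAP = 0.818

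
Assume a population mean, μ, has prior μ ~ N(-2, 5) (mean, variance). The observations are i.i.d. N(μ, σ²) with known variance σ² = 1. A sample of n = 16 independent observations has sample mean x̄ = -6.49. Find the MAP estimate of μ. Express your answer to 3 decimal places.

n = 16, x̄ = -6.49.
For a Normal prior and Normal likelihood with known variance, the posterior is Normal; its mode equals its mean, the precision-weighted average.
Prior precision 1/σ₀² = 1/5 = 0.2; data precision n/σ² = 16/1 = 16.
μ̂ = (0.2·(-2) + 16·(-6.49)) / (0.2 + 16) = (-104.24)/16.2 = -2606/405 ≈ -6.435.

μ̂_MAP = -6.435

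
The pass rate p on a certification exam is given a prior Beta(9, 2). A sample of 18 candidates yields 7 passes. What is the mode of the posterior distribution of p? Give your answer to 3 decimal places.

Prior: Beta(9, 2).
Data: 7 successes in 18 trials. The binomial likelihood contributes p^7(1−p)^11, so the posterior is Beta(9+7, 2+11) = Beta(16, 13).
For Beta(a, b) with a, b > 1 the mode is (a−1)/(a+b−2) = 15/27 ≈ 0.556.

p̂_MAP = 0.556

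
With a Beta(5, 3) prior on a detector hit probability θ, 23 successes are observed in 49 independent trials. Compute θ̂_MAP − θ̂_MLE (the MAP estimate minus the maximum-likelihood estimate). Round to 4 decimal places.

MAP − MLE = 0.0215

Posterior is Beta(28, 29); MAP = (28−1)/(57−2) = 27/55 ≈ 0.49091.
MLE ignores the prior: θ̂_MLE = k/n = 23/49 ≈ 0.46939.
Difference = 27/55 − 23/49 = 58/2695 ≈ 0.0215.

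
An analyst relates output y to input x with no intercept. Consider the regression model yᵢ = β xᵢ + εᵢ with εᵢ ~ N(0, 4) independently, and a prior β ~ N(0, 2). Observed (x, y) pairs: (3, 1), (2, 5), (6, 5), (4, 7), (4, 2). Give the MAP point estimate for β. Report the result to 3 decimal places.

β̂_MAP = 0.952

log p(β | y) = −Σ(yᵢ − βxᵢ)²/(2·4) − β²/(2·2) + const.
Setting the derivative to zero: Σxᵢ(yᵢ − βxᵢ)/4 − β/2 = 0, so β = Σxᵢyᵢ / (Σxᵢ² + σ²/τ²).
Σxᵢyᵢ = 3·1 + 2·5 + 6·5 + 4·7 + 4·2 = 79; Σxᵢ² = 81; σ²/τ² = 2.
β̂_MAP = 79 / (81 + 2) = 79/83 ≈ 0.952.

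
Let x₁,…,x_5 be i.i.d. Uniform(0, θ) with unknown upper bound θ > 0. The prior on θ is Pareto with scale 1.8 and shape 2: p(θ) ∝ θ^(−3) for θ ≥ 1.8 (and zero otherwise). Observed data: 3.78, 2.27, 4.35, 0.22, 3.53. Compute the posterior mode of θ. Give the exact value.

θ̂_MAP = 4.35

The Uniform(0, θ) likelihood is θ^(−n) for θ ≥ max(xᵢ), zero otherwise. Here max(xᵢ) = 4.35.
Posterior ∝ θ^(−3) · θ^(−5) = θ^(−8) on θ ≥ max(1.8, 4.35) = 4.35.
This density is strictly decreasing in θ, so the posterior mode lies at the lower boundary of the support.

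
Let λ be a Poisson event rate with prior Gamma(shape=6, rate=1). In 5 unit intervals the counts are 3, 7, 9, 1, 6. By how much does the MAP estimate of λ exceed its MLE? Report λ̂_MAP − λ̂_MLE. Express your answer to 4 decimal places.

Σxᵢ = 26. Posterior is Gamma(32, 6); MAP = (32−1)/6 = 31/6 ≈ 5.16667.
MLE = x̄ = 26/5 ≈ 5.20000.
Difference = 31/6 − 26/5 = -1/30 ≈ -0.0333.

MAP − MLE = -0.0333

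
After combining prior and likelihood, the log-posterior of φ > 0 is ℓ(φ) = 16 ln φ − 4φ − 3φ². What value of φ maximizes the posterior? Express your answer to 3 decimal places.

ℓ'(φ) = 16/φ − 4 − 6φ. Setting this to zero and multiplying by φ: 6φ² + 4φ − 16 = 0.
φ = (−4 + √(4² + 4·6·16)) / (2·6) = (−4 + √400) / 12 = (−4 + 20)/12 = 4/3.
ℓ''(φ) = −16/φ² − 6 < 0, confirming a maximum.

φ̂_MAP = 1.333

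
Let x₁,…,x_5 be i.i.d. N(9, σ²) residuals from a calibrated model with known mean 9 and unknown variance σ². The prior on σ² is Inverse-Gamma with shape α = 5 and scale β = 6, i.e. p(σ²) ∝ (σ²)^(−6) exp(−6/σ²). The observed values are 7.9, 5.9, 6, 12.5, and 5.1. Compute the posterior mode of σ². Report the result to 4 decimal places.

σ̂²_MAP = 3.4871

Sum of squared deviations about the known mean: SS = (7.9−9)² + (5.9−9)² + (6−9)² + (12.5−9)² + (5.1−9)² = 47.28.
The Normal likelihood contributes (σ²)^(−n/2) exp(−SS/(2σ²)), so the posterior is Inverse-Gamma(α + n/2, β + SS/2) = Inverse-Gamma(7.5, 29.64).
The mode of Inverse-Gamma(a, b) is b/(a+1) = 29.64/8.5 ≈ 3.4871.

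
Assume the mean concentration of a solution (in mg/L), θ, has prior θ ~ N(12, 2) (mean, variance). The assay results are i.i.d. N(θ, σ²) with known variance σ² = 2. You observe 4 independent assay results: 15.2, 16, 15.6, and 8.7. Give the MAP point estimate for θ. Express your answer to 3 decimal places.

n = 4; x̄ = (15.2 + 16 + 15.6 + 8.7)/4 = 55.5/4 = 13.875.
For a Normal prior and Normal likelihood with known variance, the posterior is Normal; its mode equals its mean, the precision-weighted average.
Prior precision 1/σ₀² = 1/2 = 0.5; data precision n/σ² = 4/2 = 2.
θ̂ = (0.5·12 + 2·13.875) / (0.5 + 2) = 33.75/2.5 = 13.500.

θ̂_MAP = 13.500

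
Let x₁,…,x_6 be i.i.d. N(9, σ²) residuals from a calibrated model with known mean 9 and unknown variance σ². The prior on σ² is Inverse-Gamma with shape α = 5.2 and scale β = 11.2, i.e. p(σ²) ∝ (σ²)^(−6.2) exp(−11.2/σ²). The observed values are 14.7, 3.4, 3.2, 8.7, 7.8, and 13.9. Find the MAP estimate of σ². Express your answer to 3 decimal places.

σ̂²_MAP = 7.904

Sum of squared deviations about the known mean: SS = (14.7−9)² + (3.4−9)² + (3.2−9)² + (8.7−9)² + (7.8−9)² + (13.9−9)² = 123.03.
The Normal likelihood contributes (σ²)^(−n/2) exp(−SS/(2σ²)), so the posterior is Inverse-Gamma(α + n/2, β + SS/2) = Inverse-Gamma(8.2, 72.715).
The mode of Inverse-Gamma(a, b) is b/(a+1) = 72.715/9.2 ≈ 7.904.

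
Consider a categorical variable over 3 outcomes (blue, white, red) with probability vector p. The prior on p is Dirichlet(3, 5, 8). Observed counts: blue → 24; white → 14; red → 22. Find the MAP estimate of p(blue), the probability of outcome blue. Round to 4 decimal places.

MAP estimate of p(blue) = 0.3562

The posterior is Dirichlet(αᵢ + nᵢ) = Dirichlet(27, 19, 30).
For a Dirichlet(a₁,…,a_K) with all aᵢ > 1, the mode has j-th component (aⱼ − 1)/(Σaᵢ − K).
Here Σaᵢ = 76 and K = 3, so p(blue) = (27 − 1)/(76 − 3) = 26/73 ≈ 0.3562.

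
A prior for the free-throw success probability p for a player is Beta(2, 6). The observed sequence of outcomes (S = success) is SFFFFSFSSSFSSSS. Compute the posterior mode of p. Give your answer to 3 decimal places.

Prior: Beta(2, 6).
Data: 9 successes in 15 trials (from the sequence). The binomial likelihood contributes p^9(1−p)^6, so the posterior is Beta(2+9, 6+6) = Beta(11, 12).
For Beta(a, b) with a, b > 1 the mode is (a−1)/(a+b−2) = 10/21 ≈ 0.476.

p̂_MAP = 0.476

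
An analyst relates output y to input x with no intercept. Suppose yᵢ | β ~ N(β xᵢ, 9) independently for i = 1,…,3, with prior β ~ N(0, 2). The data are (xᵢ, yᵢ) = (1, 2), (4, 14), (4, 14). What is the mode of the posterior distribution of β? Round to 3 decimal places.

β̂_MAP = 3.040

log p(β | y) = −Σ(yᵢ − βxᵢ)²/(2·9) − β²/(2·2) + const.
Setting the derivative to zero: Σxᵢ(yᵢ − βxᵢ)/9 − β/2 = 0, so β = Σxᵢyᵢ / (Σxᵢ² + σ²/τ²).
Σxᵢyᵢ = 1·2 + 4·14 + 4·14 = 114; Σxᵢ² = 33; σ²/τ² = 4.5.
β̂_MAP = 114 / (33 + 4.5) = 114/37.5 ≈ 3.040.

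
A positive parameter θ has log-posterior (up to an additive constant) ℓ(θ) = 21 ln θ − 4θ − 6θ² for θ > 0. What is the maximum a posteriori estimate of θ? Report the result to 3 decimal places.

ℓ'(θ) = 21/θ − 4 − 12θ. Setting this to zero and multiplying by θ: 12θ² + 4θ − 21 = 0.
θ = (−4 + √(4² + 4·12·21)) / (2·12) = (−4 + √1024) / 24 = (−4 + 32)/24 = 7/6.
ℓ''(θ) = −21/θ² − 12 < 0, confirming a maximum.

θ̂_MAP = 1.167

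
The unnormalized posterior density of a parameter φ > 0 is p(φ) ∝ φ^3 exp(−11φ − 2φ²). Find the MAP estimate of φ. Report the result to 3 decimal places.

ℓ'(φ) = 3/φ − 11 − 4φ. Setting this to zero and multiplying by φ: 4φ² + 11φ − 3 = 0.
φ = (−11 + √(11² + 4·4·3)) / (2·4) = (−11 + √169) / 8 = (−11 + 13)/8 = 1/4.
ℓ''(φ) = −3/φ² − 4 < 0, confirming a maximum.

φ̂_MAP = 0.250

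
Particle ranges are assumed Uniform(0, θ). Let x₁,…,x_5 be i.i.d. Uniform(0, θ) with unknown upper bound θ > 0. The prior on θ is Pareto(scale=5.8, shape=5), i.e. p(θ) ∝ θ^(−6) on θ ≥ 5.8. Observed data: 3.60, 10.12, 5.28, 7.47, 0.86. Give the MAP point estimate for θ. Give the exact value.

The Uniform(0, θ) likelihood is θ^(−n) for θ ≥ max(xᵢ), zero otherwise. Here max(xᵢ) = 10.12.
Posterior ∝ θ^(−6) · θ^(−5) = θ^(−11) on θ ≥ max(5.8, 10.12) = 10.12.
This density is strictly decreasing in θ, so the posterior mode lies at the lower boundary of the support.

θ̂_MAP = 10.12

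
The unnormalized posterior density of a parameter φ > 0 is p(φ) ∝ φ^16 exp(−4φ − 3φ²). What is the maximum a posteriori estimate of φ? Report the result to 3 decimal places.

ℓ'(φ) = 16/φ − 4 − 6φ. Setting this to zero and multiplying by φ: 6φ² + 4φ − 16 = 0.
φ = (−4 + √(4² + 4·6·16)) / (2·6) = (−4 + √400) / 12 = (−4 + 20)/12 = 4/3.
ℓ''(φ) = −16/φ² − 6 < 0, confirming a maximum.

φ̂_MAP = 1.333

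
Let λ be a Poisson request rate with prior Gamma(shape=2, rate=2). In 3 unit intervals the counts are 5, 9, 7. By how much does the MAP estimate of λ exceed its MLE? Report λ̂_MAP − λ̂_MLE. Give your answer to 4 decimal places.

Σxᵢ = 21. Posterior is Gamma(23, 5); MAP = (23−1)/5 = 22/5 ≈ 4.40000.
MLE = x̄ = 21/3 ≈ 7.00000.
Difference = 22/5 − 21/3 = -13/5 ≈ -2.6000.

MAP − MLE = -2.6000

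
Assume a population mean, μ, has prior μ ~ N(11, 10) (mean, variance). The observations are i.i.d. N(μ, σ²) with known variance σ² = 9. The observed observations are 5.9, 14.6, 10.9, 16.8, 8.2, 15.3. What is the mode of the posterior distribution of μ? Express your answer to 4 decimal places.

n = 6; x̄ = (5.9 + 14.6 + 10.9 + 16.8 + 8.2 + 15.3)/6 = 71.7/6 = 11.95.
For a Normal prior and Normal likelihood with known variance, the posterior is Normal; its mode equals its mean, the precision-weighted average.
Prior precision 1/σ₀² = 1/10 = 0.1; data precision n/σ² = 6/9 = 2/3.
μ̂ = (0.1·11 + (2/3)·11.95) / (0.1 + 2/3) = (136/15)/(23/30) = 272/23 ≈ 11.8261.

μ̂_MAP = 11.8261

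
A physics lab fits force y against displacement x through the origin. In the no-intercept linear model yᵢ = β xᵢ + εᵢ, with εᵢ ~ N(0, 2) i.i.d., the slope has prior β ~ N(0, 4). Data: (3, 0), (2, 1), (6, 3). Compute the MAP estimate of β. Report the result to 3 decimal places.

log p(β | y) = −Σ(yᵢ − βxᵢ)²/(2·2) − β²/(2·4) + const.
Setting the derivative to zero: Σxᵢ(yᵢ − βxᵢ)/2 − β/4 = 0, so β = Σxᵢyᵢ / (Σxᵢ² + σ²/τ²).
Σxᵢyᵢ = 3·0 + 2·1 + 6·3 = 20; Σxᵢ² = 49; σ²/τ² = 0.5.
β̂_MAP = 20 / (49 + 0.5) = 20/49.5 ≈ 0.404.

β̂_MAP = 0.404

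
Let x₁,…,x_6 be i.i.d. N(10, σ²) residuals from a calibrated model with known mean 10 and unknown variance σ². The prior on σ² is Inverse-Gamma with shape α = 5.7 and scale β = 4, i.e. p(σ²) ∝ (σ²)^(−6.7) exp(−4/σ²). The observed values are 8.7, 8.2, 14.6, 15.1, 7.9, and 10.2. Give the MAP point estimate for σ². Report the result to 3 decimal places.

Sum of squared deviations about the known mean: SS = (8.7−10)² + (8.2−10)² + (14.6−10)² + (15.1−10)² + (7.9−10)² + (10.2−10)² = 56.55.
The Normal likelihood contributes (σ²)^(−n/2) exp(−SS/(2σ²)), so the posterior is Inverse-Gamma(α + n/2, β + SS/2) = Inverse-Gamma(8.7, 32.275).
The mode of Inverse-Gamma(a, b) is b/(a+1) = 32.275/9.7 ≈ 3.327.

σ̂²_MAP = 3.327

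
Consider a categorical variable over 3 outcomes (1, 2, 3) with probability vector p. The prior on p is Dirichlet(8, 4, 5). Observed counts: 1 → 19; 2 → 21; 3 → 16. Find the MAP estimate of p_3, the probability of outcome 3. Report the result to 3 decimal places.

The posterior is Dirichlet(αᵢ + nᵢ) = Dirichlet(27, 25, 21).
For a Dirichlet(a₁,…,a_K) with all aᵢ > 1, the mode has j-th component (aⱼ − 1)/(Σaᵢ − K).
Here Σaᵢ = 73 and K = 3, so p_3 = (21 − 1)/(73 − 3) = 20/70 ≈ 0.286.

MAP estimate: 0.286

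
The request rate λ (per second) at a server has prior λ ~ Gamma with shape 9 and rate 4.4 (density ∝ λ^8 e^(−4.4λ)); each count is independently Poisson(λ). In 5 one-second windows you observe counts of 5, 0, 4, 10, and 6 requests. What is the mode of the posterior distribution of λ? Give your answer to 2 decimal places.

Σxᵢ = 5+0+4+10+6 = 25, with n = 5.
Posterior ∝ λ^8e^(−4.4λ) · λ^25e^(−5λ) = λ^33e^(−9.4λ), i.e. Gamma(shape=34, rate=9.4).
The mode of a Gamma(a, b) with a ≥ 1 (shape–rate) is (a−1)/b = 33/9.4 ≈ 3.51.

λ̂_MAP = 3.51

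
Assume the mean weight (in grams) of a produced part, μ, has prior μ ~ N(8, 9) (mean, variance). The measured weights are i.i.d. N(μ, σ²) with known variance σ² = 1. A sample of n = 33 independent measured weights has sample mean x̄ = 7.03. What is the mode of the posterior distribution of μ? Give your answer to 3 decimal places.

μ̂_MAP = 7.033

n = 33, x̄ = 7.03.
For a Normal prior and Normal likelihood with known variance, the posterior is Normal; its mode equals its mean, the precision-weighted average.
Prior precision 1/σ₀² = 1/9; data precision n/σ² = 33/1 = 33.
μ̂ = ((1/9)·8 + 33·7.03) / (1/9 + 33) = (209591/900)/(298/9) = 209591/29800 ≈ 7.033.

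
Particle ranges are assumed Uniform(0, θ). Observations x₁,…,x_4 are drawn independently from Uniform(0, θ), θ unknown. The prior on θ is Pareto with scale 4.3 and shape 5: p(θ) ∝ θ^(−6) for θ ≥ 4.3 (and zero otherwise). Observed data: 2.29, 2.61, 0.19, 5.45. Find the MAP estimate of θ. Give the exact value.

The Uniform(0, θ) likelihood is θ^(−n) for θ ≥ max(xᵢ), zero otherwise. Here max(xᵢ) = 5.45.
Posterior ∝ θ^(−6) · θ^(−4) = θ^(−10) on θ ≥ max(4.3, 5.45) = 5.45.
This density is strictly decreasing in θ, so the posterior mode lies at the lower boundary of the support.

θ̂_MAP = 5.45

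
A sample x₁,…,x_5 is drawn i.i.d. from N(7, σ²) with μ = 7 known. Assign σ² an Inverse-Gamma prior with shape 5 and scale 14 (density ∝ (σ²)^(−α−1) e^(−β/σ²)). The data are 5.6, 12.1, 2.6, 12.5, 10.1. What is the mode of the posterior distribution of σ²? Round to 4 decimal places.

σ̂²_MAP = 6.7759

Sum of squared deviations about the known mean: SS = (5.6−7)² + (12.1−7)² + (2.6−7)² + (12.5−7)² + (10.1−7)² = 87.19.
The Normal likelihood contributes (σ²)^(−n/2) exp(−SS/(2σ²)), so the posterior is Inverse-Gamma(α + n/2, β + SS/2) = Inverse-Gamma(7.5, 57.595).
The mode of Inverse-Gamma(a, b) is b/(a+1) = 57.595/8.5 ≈ 6.7759.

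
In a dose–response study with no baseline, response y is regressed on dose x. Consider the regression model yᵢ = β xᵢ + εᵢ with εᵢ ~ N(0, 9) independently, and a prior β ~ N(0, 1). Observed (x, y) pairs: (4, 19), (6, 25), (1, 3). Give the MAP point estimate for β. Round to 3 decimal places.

β̂_MAP = 3.694

log p(β | y) = −Σ(yᵢ − βxᵢ)²/(2·9) − β²/(2·1) + const.
Setting the derivative to zero: Σxᵢ(yᵢ − βxᵢ)/9 − β/1 = 0, so β = Σxᵢyᵢ / (Σxᵢ² + σ²/τ²).
Σxᵢyᵢ = 4·19 + 6·25 + 1·3 = 229; Σxᵢ² = 53; σ²/τ² = 9.
β̂_MAP = 229 / (53 + 9) = 229/62 ≈ 3.694.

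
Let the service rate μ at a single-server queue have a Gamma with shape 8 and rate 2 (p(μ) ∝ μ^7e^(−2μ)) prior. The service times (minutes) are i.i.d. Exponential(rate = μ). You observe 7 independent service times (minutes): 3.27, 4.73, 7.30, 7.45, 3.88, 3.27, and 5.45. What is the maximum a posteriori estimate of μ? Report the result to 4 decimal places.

μ̂_MAP = 0.3748

The Exponential(rate=μ) likelihood is ∝ μ^n e^(−μΣtᵢ). Here n = 7 and Σtᵢ = 3.27 + 4.73 + 7.30 + 7.45 + 3.88 + 3.27 + 5.45 = 35.35.
Posterior ∝ μ^7e^(−2μ) · μ^7e^(−35.35μ) = μ^14e^(−37.35μ), i.e. Gamma(15, 37.35).
Mode = (a−1)/b = 14/37.35 ≈ 0.3748.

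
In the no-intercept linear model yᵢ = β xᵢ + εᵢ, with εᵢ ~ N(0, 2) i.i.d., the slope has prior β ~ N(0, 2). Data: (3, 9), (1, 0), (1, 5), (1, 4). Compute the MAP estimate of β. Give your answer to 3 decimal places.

β̂_MAP = 2.769

log p(β | y) = −Σ(yᵢ − βxᵢ)²/(2·2) − β²/(2·2) + const.
Setting the derivative to zero: Σxᵢ(yᵢ − βxᵢ)/2 − β/2 = 0, so β = Σxᵢyᵢ / (Σxᵢ² + σ²/τ²).
Σxᵢyᵢ = 3·9 + 1·0 + 1·5 + 1·4 = 36; Σxᵢ² = 12; σ²/τ² = 1.
β̂_MAP = 36 / (12 + 1) = 36/13 ≈ 2.769.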